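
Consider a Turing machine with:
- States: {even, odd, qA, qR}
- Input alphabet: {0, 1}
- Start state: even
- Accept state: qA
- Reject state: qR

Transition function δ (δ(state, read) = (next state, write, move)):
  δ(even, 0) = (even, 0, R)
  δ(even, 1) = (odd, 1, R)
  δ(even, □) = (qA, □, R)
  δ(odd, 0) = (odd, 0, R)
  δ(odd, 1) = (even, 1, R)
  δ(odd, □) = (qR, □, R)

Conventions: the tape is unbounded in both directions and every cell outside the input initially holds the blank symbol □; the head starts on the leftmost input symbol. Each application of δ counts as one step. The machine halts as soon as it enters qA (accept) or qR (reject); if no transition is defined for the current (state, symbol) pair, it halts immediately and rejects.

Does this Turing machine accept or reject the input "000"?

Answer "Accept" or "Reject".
Step 0: [even]000 (head at position 0)
Step 1: δ(even, 0) = (even, 0, R)  ⊢  0[even]00 (head at position 1)
Step 2: δ(even, 0) = (even, 0, R)  ⊢  00[even]0 (head at position 2)
Step 3: δ(even, 0) = (even, 0, R)  ⊢  000[even]□ (head at position 3)
Step 4: δ(even, □) = (qA, □, R)  ⊢  000□[qA]□ (head at position 4)
The machine is in qA, so it halts and accepts.

Final answer: Accept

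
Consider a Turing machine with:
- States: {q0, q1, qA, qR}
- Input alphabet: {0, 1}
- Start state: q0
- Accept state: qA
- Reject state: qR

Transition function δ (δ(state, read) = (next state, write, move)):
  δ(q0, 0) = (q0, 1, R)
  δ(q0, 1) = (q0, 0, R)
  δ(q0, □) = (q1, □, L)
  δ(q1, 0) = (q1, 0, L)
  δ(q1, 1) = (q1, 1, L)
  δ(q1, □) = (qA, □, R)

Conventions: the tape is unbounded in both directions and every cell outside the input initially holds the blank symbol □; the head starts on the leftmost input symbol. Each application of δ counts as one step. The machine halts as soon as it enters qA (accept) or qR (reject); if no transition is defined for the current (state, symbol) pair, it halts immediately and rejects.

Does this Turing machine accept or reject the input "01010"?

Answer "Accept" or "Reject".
Step 0: [q0]01010 (head at position 0)
Step 1: δ(q0, 0) = (q0, 1, R)  ⊢  1[q0]1010 (head at position 1)
Step 2: δ(q0, 1) = (q0, 0, R)  ⊢  10[q0]010 (head at position 2)
Step 3: δ(q0, 0) = (q0, 1, R)  ⊢  101[q0]10 (head at position 3)
Step 4: δ(q0, 1) = (q0, 0, R)  ⊢  1010[q0]0 (head at position 4)
Step 5: δ(q0, 0) = (q0, 1, R)  ⊢  10101[q0]□ (head at position 5)
Step 6: δ(q0, □) = (q1, □, L)  ⊢  1010[q1]1□ (head at position 4)
Step 7: δ(q1, 1) = (q1, 1, L)  ⊢  101[q1]01□ (head at position 3)
Step 8: δ(q1, 0) = (q1, 0, L)  ⊢  10[q1]101□ (head at position 2)
Step 9: δ(q1, 1) = (q1, 1, L)  ⊢  1[q1]0101□ (head at position 1)
Step 10: δ(q1, 0) = (q1, 0, L)  ⊢  [q1]10101□ (head at position 0)
Step 11: δ(q1, 1) = (q1, 1, L)  ⊢  [q1]□10101□ (head at position -1)
Step 12: δ(q1, □) = (qA, □, R)  ⊢  □[qA]10101□ (head at position 0)
The machine is in qA, so it halts and accepts.

Final answer: Accept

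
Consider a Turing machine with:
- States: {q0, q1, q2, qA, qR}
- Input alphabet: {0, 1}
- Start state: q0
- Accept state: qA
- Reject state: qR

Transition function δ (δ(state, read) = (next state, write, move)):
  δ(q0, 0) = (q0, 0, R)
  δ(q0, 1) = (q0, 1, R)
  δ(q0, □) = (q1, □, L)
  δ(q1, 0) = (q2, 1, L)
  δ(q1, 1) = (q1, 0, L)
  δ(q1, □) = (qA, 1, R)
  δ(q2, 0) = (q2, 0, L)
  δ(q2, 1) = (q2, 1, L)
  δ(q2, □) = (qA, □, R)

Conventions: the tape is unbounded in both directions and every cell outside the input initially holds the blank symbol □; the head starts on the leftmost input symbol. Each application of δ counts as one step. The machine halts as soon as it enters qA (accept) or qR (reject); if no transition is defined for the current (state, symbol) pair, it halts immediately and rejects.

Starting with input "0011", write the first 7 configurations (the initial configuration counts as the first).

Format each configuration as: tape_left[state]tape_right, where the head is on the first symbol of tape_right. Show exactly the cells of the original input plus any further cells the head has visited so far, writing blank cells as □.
Step 0: [q0]0011 (head at position 0)
Step 1: δ(q0, 0) = (q0, 0, R)  ⊢  0[q0]011 (head at position 1)
Step 2: δ(q0, 0) = (q0, 0, R)  ⊢  00[q0]11 (head at position 2)
Step 3: δ(q0, 1) = (q0, 1, R)  ⊢  001[q0]1 (head at position 3)
Step 4: δ(q0, 1) = (q0, 1, R)  ⊢  0011[q0]□ (head at position 4)
Step 5: δ(q0, □) = (q1, □, L)  ⊢  001[q1]1□ (head at position 3)
Step 6: δ(q1, 1) = (q1, 0, L)  ⊢  00[q1]10□ (head at position 2)

Final answer: [q0]0011 ⊢ 0[q0]011 ⊢ 00[q0]11 ⊢ 001[q0]1 ⊢ 0011[q0]□ ⊢ 001[q1]1□ ⊢ 00[q1]10□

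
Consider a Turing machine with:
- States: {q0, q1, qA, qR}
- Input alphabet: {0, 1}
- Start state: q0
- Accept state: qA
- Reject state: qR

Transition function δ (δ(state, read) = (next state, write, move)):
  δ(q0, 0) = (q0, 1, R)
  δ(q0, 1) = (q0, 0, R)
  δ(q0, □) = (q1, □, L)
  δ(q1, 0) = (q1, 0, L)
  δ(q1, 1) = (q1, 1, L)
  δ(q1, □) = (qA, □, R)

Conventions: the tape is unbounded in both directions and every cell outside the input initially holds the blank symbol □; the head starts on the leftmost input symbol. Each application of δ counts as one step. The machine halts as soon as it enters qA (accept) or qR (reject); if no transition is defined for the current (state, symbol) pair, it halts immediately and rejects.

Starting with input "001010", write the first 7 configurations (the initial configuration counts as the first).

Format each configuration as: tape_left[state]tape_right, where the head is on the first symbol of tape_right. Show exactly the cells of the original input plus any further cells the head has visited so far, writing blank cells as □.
Step 0: [q0]001010 (head at position 0)
Step 1: δ(q0, 0) = (q0, 1, R)  ⊢  1[q0]01010 (head at position 1)
Step 2: δ(q0, 0) = (q0, 1, R)  ⊢  11[q0]1010 (head at position 2)
Step 3: δ(q0, 1) = (q0, 0, R)  ⊢  110[q0]010 (head at position 3)
Step 4: δ(q0, 0) = (q0, 1, R)  ⊢  1101[q0]10 (head at position 4)
Step 5: δ(q0, 1) = (q0, 0, R)  ⊢  11010[q0]0 (head at position 5)
Step 6: δ(q0, 0) = (q0, 1, R)  ⊢  110101[q0]□ (head at position 6)

Final answer: [q0]001010 ⊢ 1[q0]01010 ⊢ 11[q0]1010 ⊢ 110[q0]010 ⊢ 1101[q0]10 ⊢ 11010[q0]0 ⊢ 110101[q0]□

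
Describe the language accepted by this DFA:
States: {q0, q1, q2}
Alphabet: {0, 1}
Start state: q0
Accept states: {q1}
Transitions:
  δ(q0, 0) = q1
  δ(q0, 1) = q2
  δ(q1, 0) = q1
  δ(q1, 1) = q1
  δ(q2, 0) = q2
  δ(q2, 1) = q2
Analyzing the DFA structure:
Start state: q0
Accept states: {q1}
Interpreting what each state remembers (checking against the transitions):
  q0: nothing has been read yet
  q1: the first symbol was 0
  q2: the first symbol was 1 (trap state)
  δ(q0, 0): in q0 (nothing has been read yet), after reading 0 we have: the first symbol was 0 → q1
  δ(q0, 1): in q0 (nothing has been read yet), after reading 1 we have: the first symbol was 1 (trap state) → q2
  δ(q1, 0): in q1 (the first symbol was 0), after reading 0 we have: the first symbol was 0 → q1
  δ(q1, 1): in q1 (the first symbol was 0), after reading 1 we have: the first symbol was 0 → q1
  δ(q2, 0): in q2 (the first symbol was 1 (trap state)), after reading 0 we have: the first symbol was 1 (trap state) → q2
  δ(q2, 1): in q2 (the first symbol was 1 (trap state)), after reading 1 we have: the first symbol was 1 (trap state) → q2
A string is accepted iff it ends in {q1}, i.e. the first symbol was 0.
Language: All binary strings starting with 0

Final answer: All binary strings starting with 0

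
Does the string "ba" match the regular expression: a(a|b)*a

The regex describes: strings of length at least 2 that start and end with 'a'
No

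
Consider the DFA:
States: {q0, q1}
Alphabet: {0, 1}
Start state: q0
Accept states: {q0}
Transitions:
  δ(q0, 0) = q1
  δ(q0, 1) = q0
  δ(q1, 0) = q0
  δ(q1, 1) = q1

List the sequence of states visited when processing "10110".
Starting at q0
Read '1': q0 -> q0
Read '0': q0 -> q1
Read '1': q1 -> q1
Read '1': q1 -> q1
Read '0': q1 -> q0

Final answer: q0 -> q0 -> q1 -> q1 -> q1 -> q0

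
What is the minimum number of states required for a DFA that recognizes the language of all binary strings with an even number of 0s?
Language: binary strings with an even number of 0s
Lower bound (Myhill–Nerode): the prefixes ε, 0 are pairwise distinguishable:
  ε vs 0: suffix ε distinguishes them (ε has zero 0s (accepted), 0 has one 0 (rejected))
So any DFA needs at least 2 states.
Upper bound: a DFA with 2 states exists (one state per class above).
Minimum states: 2

Final answer: 2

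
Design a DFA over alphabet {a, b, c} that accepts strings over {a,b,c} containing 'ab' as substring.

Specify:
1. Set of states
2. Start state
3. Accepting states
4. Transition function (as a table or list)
One valid DFA (any DFA recognizing the same language is acceptable):
States: {q0, q1, q2}
Start: q0
Accepting: {q2}
Transitions (accepting states marked with *):
State | a | b | c | Accepting
-----------------------------
q0    | q1 | q0 | q0 |  
q1    | q1 | q2 | q0 |  
q2    | q2 | q2 | q2 | *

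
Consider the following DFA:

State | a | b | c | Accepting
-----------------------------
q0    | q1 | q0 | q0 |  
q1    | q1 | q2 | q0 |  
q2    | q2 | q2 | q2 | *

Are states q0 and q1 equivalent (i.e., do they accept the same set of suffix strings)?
Try the suffix "b".
From q0: q0 → q0 — not accepting.
From q1: q1 → q2 — accepting.
The two states disagree on this suffix, so they are not equivalent.

Final answer: No. Distinguishing string: "b" - accepted from q1 but not from q0.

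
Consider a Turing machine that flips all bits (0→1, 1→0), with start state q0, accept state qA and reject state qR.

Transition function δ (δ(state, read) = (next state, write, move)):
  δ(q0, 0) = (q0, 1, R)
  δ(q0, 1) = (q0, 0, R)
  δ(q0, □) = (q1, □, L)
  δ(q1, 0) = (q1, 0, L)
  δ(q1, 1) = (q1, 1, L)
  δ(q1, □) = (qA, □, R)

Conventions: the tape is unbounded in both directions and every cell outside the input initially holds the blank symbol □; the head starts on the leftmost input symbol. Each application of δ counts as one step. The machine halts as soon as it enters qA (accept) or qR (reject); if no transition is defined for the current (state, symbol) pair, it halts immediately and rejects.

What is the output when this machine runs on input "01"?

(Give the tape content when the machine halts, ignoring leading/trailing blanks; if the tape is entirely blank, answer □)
Step 0: [q0]01 (head at position 0)
Step 1: δ(q0, 0) = (q0, 1, R)  ⊢  1[q0]1 (head at position 1)
Step 2: δ(q0, 1) = (q0, 0, R)  ⊢  10[q0]□ (head at position 2)
Step 3: δ(q0, □) = (q1, □, L)  ⊢  1[q1]0□ (head at position 1)
Step 4: δ(q1, 0) = (q1, 0, L)  ⊢  [q1]10□ (head at position 0)
Step 5: δ(q1, 1) = (q1, 1, L)  ⊢  [q1]□10□ (head at position -1)
Step 6: δ(q1, □) = (qA, □, R)  ⊢  □[qA]10□ (head at position 0)
The machine is in qA, so it halts and accepts.
Tape content when halted (ignoring surrounding blanks): 10

Final answer: Output: 10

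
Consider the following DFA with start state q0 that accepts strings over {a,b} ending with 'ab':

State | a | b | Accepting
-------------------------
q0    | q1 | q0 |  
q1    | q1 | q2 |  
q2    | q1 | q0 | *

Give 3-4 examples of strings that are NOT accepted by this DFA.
Any strings that end in a non-accepting state work; for example:
"b": q0 → q0; q0 is not accepting → rejected
"bb": q0 → q0 → q0; q0 is not accepting → rejected
"baba": q0 → q0 → q1 → q2 → q1; q1 is not accepting → rejected
"bbbb": q0 → q0 → q0 → q0 → q0; q0 is not accepting → rejected

Final answer: "b", "bb", "baba", "bbbb"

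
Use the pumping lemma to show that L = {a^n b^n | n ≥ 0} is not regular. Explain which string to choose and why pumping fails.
Language: L = {a^n b^n | n ≥ 0} (equal numbers of a's followed by b's)
Step 1: Assume for contradiction that L is regular, with pumping length p.
Step 2: Choose s = a^p b^p. Then s ∈ L (it has p a's followed by p b's) and |s| ≥ p.
Step 3: Consider any decomposition s = xyz with |xy| ≤ p and |y| > 0. Since |xy| ≤ p and the first p symbols of s are all a's, y = a^k for some k with 1 ≤ k ≤ p.
Step 4: Pumping up (i = 2): xy²z = a^(p+k) b^p, which has more a's than b's, so xy²z ∉ L.
This contradicts the pumping lemma, so L is not regular.

Final answer: Choose s = a^p b^p. Since |xy| ≤ p, y = a^k with k ≥ 1. Then xy²z = a^(p+k) b^p ∉ L.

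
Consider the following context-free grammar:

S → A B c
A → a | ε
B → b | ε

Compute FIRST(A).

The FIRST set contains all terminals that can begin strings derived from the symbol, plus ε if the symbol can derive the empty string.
A → a contributes a; A → ε makes A nullable, contributing ε. FIRST(A) = {a, ε}.

Final answer: {a, ε}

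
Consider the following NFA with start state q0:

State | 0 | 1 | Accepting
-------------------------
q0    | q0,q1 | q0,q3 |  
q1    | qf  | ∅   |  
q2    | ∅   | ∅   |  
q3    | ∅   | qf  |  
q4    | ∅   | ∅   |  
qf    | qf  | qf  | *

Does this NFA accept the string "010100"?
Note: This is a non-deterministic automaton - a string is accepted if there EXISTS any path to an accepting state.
Track the set of states the NFA could be in: start {q0}
Read '0': {q0} → {q0, q1}
Read '1': {q0, q1} → {q0, q3}
Read '0': {q0, q3} → {q0, q1}
Read '1': {q0, q1} → {q0, q3}
Read '0': {q0, q3} → {q0, q1}
Read '0': {q0, q1} → {q0, q1, qf}
Final set {q0, q1, qf} contains accepting state(s) {qf} → accepted.

Final answer: Yes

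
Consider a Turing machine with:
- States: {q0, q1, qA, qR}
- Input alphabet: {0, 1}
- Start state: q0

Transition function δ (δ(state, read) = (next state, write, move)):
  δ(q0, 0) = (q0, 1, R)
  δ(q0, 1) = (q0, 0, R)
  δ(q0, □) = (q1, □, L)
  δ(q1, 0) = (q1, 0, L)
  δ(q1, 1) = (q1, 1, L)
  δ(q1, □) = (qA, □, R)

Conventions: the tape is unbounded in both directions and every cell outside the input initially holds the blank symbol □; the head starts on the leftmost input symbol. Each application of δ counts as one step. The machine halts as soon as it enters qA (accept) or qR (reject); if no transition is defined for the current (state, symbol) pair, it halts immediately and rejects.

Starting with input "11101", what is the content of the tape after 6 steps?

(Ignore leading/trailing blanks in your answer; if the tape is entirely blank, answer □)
Step 0: [q0]11101 (head at position 0)
Step 1: δ(q0, 1) = (q0, 0, R)  ⊢  0[q0]1101 (head at position 1)
Step 2: δ(q0, 1) = (q0, 0, R)  ⊢  00[q0]101 (head at position 2)
Step 3: δ(q0, 1) = (q0, 0, R)  ⊢  000[q0]01 (head at position 3)
Step 4: δ(q0, 0) = (q0, 1, R)  ⊢  0001[q0]1 (head at position 4)
Step 5: δ(q0, 1) = (q0, 0, R)  ⊢  00010[q0]□ (head at position 5)
Step 6: δ(q0, □) = (q1, □, L)  ⊢  0001[q1]0□ (head at position 4)
Tape after 6 steps (ignoring surrounding blanks): 00010

Final answer: Tape: 00010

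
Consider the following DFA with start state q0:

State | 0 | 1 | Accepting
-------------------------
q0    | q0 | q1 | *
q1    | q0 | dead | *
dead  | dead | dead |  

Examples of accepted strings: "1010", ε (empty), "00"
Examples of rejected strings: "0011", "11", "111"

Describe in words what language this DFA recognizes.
binary strings with no two consecutive 1s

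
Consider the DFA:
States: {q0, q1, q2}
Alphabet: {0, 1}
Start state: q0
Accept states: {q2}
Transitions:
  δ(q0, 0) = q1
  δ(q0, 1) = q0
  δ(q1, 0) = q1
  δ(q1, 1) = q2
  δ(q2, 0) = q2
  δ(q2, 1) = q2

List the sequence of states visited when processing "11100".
Starting at q0
Read '1': q0 -> q0
Read '1': q0 -> q0
Read '1': q0 -> q0
Read '0': q0 -> q1
Read '0': q1 -> q1

Final answer: q0 -> q0 -> q0 -> q0 -> q1 -> q1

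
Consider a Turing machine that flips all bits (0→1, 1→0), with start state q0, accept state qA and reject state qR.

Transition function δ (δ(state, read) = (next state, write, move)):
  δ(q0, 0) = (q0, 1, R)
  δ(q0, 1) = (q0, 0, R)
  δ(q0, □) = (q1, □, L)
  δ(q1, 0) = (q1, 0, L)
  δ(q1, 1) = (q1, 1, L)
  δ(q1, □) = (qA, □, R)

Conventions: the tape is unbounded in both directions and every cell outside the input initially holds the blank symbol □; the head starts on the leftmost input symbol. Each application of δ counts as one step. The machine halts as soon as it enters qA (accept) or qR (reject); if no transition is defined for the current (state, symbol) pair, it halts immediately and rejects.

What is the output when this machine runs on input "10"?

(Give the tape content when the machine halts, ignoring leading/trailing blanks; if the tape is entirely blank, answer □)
Step 0: [q0]10 (head at position 0)
Step 1: δ(q0, 1) = (q0, 0, R)  ⊢  0[q0]0 (head at position 1)
Step 2: δ(q0, 0) = (q0, 1, R)  ⊢  01[q0]□ (head at position 2)
Step 3: δ(q0, □) = (q1, □, L)  ⊢  0[q1]1□ (head at position 1)
Step 4: δ(q1, 1) = (q1, 1, L)  ⊢  [q1]01□ (head at position 0)
Step 5: δ(q1, 0) = (q1, 0, L)  ⊢  [q1]□01□ (head at position -1)
Step 6: δ(q1, □) = (qA, □, R)  ⊢  □[qA]01□ (head at position 0)
The machine is in qA, so it halts and accepts.
Tape content when halted (ignoring surrounding blanks): 01

Final answer: Output: 01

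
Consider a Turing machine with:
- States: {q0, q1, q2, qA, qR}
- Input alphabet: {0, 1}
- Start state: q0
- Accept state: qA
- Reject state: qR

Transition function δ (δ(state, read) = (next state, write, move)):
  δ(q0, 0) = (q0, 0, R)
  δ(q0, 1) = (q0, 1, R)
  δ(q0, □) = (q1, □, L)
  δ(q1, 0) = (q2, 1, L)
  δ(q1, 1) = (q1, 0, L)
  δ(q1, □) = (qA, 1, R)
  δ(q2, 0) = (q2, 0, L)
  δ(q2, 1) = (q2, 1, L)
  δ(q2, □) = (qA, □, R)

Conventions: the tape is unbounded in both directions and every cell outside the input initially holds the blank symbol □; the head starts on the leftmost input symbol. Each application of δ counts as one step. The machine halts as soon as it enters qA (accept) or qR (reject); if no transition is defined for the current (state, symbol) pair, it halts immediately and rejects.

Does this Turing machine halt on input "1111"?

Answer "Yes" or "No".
Step 0: [q0]1111 (head at position 0)
Step 1: δ(q0, 1) = (q0, 1, R)  ⊢  1[q0]111 (head at position 1)
Step 2: δ(q0, 1) = (q0, 1, R)  ⊢  11[q0]11 (head at position 2)
Step 3: δ(q0, 1) = (q0, 1, R)  ⊢  111[q0]1 (head at position 3)
Step 4: δ(q0, 1) = (q0, 1, R)  ⊢  1111[q0]□ (head at position 4)
Step 5: δ(q0, □) = (q1, □, L)  ⊢  111[q1]1□ (head at position 3)
Step 6: δ(q1, 1) = (q1, 0, L)  ⊢  11[q1]10□ (head at position 2)
Step 7: δ(q1, 1) = (q1, 0, L)  ⊢  1[q1]100□ (head at position 1)
Step 8: δ(q1, 1) = (q1, 0, L)  ⊢  [q1]1000□ (head at position 0)
Step 9: δ(q1, 1) = (q1, 0, L)  ⊢  [q1]□0000□ (head at position -1)
Step 10: δ(q1, □) = (qA, 1, R)  ⊢  1[qA]0000□ (head at position 0)
The machine is in qA, so it halts and accepts.
It halts after 10 steps.

Final answer: Yes - halts after 10 steps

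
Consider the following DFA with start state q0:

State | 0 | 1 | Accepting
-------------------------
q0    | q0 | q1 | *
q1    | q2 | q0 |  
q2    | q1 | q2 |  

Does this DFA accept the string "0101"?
Start in q0.
Read '0': q0 → q0
Read '1': q0 → q1
Read '0': q1 → q2
Read '1': q2 → q2
Final state q2 is not accepting, so the string is rejected.

Final answer: No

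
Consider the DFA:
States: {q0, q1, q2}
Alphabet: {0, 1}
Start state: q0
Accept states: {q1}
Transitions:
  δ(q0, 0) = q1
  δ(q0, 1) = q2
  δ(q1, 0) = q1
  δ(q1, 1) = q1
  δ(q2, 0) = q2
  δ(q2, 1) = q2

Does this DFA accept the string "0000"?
Processing string "0000":
  q0 --0--> q1
  q1 --0--> q1
  q1 --0--> q1
  q1 --0--> q1
Final state: q1
Accept states: {q1}
q1 is an accept state, so the string is accepted.

Final answer: Yes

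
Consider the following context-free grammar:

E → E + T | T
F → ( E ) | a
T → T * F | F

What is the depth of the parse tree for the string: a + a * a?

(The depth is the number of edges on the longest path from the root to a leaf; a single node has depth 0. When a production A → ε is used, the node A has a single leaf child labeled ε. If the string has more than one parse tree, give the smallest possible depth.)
The grammar is unambiguous; the parse tree of a + a * a is:
E → E + T at the root (depth 0).
  Left E (depth 1) → T (2) → F (3) → a (4).
  Right T (depth 1) → T * F; that T (2) → F (3) → a (4); F (2) → a (3).
The longest root-to-leaf paths have 4 edges.
Depth = 4.

Final answer: 4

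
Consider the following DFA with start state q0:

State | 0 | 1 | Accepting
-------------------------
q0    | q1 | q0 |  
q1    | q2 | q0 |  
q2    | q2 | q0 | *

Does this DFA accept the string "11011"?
Start in q0.
Read '1': q0 → q0
Read '1': q0 → q0
Read '0': q0 → q1
Read '1': q1 → q0
Read '1': q0 → q0
Final state q0 is not accepting, so the string is rejected.

Final answer: No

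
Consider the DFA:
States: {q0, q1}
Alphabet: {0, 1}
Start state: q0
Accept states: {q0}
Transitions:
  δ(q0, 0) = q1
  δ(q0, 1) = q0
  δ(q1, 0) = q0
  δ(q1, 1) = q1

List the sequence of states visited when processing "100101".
Starting at q0
Read '1': q0 -> q0
Read '0': q0 -> q1
Read '0': q1 -> q0
Read '1': q0 -> q0
Read '0': q0 -> q1
Read '1': q1 -> q1

Final answer: q0 -> q0 -> q1 -> q0 -> q0 -> q1 -> q1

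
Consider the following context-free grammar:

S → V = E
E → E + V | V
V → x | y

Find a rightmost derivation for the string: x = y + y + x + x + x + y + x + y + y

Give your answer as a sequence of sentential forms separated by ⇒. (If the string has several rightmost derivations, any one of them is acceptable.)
Start with S.
Step 1: the rightmost non-terminal is S; apply S → V = E:  V = E
Step 2: the rightmost non-terminal is E; apply E → E + V:  V = E + V
Step 3: the rightmost non-terminal is V; apply V → y:  V = E + y
Step 4: the rightmost non-terminal is E; apply E → E + V:  V = E + V + y
Step 5: the rightmost non-terminal is V; apply V → y:  V = E + y + y
Step 6: the rightmost non-terminal is E; apply E → E + V:  V = E + V + y + y
Step 7: the rightmost non-terminal is V; apply V → x:  V = E + x + y + y
Step 8: the rightmost non-terminal is E; apply E → E + V:  V = E + V + x + y + y
Step 9: the rightmost non-terminal is V; apply V → y:  V = E + y + x + y + y
Step 10: the rightmost non-terminal is E; apply E → E + V:  V = E + V + y + x + y + y
Step 11: the rightmost non-terminal is V; apply V → x:  V = E + x + y + x + y + y
Step 12: the rightmost non-terminal is E; apply E → E + V:  V = E + V + x + y + x + y + y
Step 13: the rightmost non-terminal is V; apply V → x:  V = E + x + x + y + x + y + y
Step 14: the rightmost non-terminal is E; apply E → E + V:  V = E + V + x + x + y + x + y + y
Step 15: the rightmost non-terminal is V; apply V → x:  V = E + x + x + x + y + x + y + y
Step 16: the rightmost non-terminal is E; apply E → E + V:  V = E + V + x + x + x + y + x + y + y
Step 17: the rightmost non-terminal is V; apply V → y:  V = E + y + x + x + x + y + x + y + y
Step 18: the rightmost non-terminal is E; apply E → V:  V = V + y + x + x + x + y + x + y + y
Step 19: the rightmost non-terminal is V; apply V → y:  V = y + y + x + x + x + y + x + y + y
Step 20: the rightmost non-terminal is V; apply V → x:  x = y + y + x + x + x + y + x + y + y

Final answer: S ⇒ V = E ⇒ V = E + V ⇒ V = E + y ⇒ V = E + V + y ⇒ V = E + y + y ⇒ V = E + V + y + y ⇒ V = E + x + y + y ⇒ V = E + V + x + y + y ⇒ V = E + y + x + y + y ⇒ V = E + V + y + x + y + y ⇒ V = E + x + y + x + y + y ⇒ V = E + V + x + y + x + y + y ⇒ V = E + x + x + y + x + y + y ⇒ V = E + V + x + x + y + x + y + y ⇒ V = E + x + x + x + y + x + y + y ⇒ V = E + V + x + x + x + y + x + y + y ⇒ V = E + y + x + x + x + y + x + y + y ⇒ V = V + y + x + x + x + y + x + y + y ⇒ V = y + y + x + x + x + y + x + y + y ⇒ x = y + y + x + x + x + y + x + y + y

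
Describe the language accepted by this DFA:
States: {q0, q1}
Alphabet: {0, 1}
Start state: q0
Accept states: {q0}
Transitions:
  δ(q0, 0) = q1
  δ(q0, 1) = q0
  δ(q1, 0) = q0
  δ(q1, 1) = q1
Analyzing the DFA structure:
Start state: q0
Accept states: {q0}
Interpreting what each state remembers (checking against the transitions):
  q0: an even number of 0s has been read so far
  q1: an odd number of 0s has been read so far
  δ(q0, 0): in q0 (an even number of 0s has been read so far), after reading 0 we have: an odd number of 0s has been read so far → q1
  δ(q0, 1): in q0 (an even number of 0s has been read so far), after reading 1 we have: an even number of 0s has been read so far → q0
  δ(q1, 0): in q1 (an odd number of 0s has been read so far), after reading 0 we have: an even number of 0s has been read so far → q0
  δ(q1, 1): in q1 (an odd number of 0s has been read so far), after reading 1 we have: an odd number of 0s has been read so far → q1
A string is accepted iff it ends in {q0}, i.e. an even number of 0s has been read so far.
Language: All binary strings with an even number of 0s

Final answer: All binary strings with an even number of 0s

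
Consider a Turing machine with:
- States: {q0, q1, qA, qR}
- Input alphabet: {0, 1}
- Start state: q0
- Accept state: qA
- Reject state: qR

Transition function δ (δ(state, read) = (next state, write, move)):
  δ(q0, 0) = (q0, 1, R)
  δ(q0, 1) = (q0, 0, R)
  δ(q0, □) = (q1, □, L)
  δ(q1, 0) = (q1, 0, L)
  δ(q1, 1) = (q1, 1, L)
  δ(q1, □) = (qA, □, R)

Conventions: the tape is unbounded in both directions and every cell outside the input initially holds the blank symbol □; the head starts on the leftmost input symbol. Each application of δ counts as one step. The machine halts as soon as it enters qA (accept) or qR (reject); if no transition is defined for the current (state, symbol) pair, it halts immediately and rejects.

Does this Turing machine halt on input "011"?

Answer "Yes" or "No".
Step 0: [q0]011 (head at position 0)
Step 1: δ(q0, 0) = (q0, 1, R)  ⊢  1[q0]11 (head at position 1)
Step 2: δ(q0, 1) = (q0, 0, R)  ⊢  10[q0]1 (head at position 2)
Step 3: δ(q0, 1) = (q0, 0, R)  ⊢  100[q0]□ (head at position 3)
Step 4: δ(q0, □) = (q1, □, L)  ⊢  10[q1]0□ (head at position 2)
Step 5: δ(q1, 0) = (q1, 0, L)  ⊢  1[q1]00□ (head at position 1)
Step 6: δ(q1, 0) = (q1, 0, L)  ⊢  [q1]100□ (head at position 0)
Step 7: δ(q1, 1) = (q1, 1, L)  ⊢  [q1]□100□ (head at position -1)
Step 8: δ(q1, □) = (qA, □, R)  ⊢  □[qA]100□ (head at position 0)
The machine is in qA, so it halts and accepts.
It halts after 8 steps.

Final answer: Yes - halts after 8 steps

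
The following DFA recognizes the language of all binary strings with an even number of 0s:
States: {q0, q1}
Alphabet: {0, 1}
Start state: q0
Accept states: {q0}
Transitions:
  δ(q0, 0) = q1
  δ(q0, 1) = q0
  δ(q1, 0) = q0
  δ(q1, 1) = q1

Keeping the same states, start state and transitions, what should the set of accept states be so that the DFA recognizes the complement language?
The DFA is complete (every state has a transition on every symbol), so the complement
is recognized by the same DFA with accepting and non-accepting states swapped.
Original accept states: {q0}
Complement accept states = All states - Original accept states
= {q0, q1} - {q0}
= {q1}
Complement language: strings with an ODD number of 0s

Final answer: {q1}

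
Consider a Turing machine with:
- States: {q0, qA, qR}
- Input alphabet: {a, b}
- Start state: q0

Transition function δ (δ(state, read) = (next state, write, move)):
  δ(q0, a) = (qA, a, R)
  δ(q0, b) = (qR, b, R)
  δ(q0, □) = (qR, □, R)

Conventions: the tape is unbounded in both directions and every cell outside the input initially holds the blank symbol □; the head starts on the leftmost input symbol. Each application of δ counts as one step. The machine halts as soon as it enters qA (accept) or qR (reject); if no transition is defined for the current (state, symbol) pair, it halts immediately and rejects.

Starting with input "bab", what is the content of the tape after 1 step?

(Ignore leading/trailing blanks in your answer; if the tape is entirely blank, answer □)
Step 0: [q0]bab (head at position 0)
Step 1: δ(q0, b) = (qR, b, R)  ⊢  b[qR]ab (head at position 1)
Tape after 1 step (ignoring surrounding blanks): bab

Final answer: Tape: bab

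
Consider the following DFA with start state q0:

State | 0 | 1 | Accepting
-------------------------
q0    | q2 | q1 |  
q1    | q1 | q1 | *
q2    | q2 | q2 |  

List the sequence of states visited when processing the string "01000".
q0 → q2 → q2 → q2 → q2 → q2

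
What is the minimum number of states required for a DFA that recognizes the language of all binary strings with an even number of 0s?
Language: binary strings with an even number of 0s
Lower bound (Myhill–Nerode): the prefixes ε, 0 are pairwise distinguishable:
  ε vs 0: suffix ε distinguishes them (ε has zero 0s (accepted), 0 has one 0 (rejected))
So any DFA needs at least 2 states.
Upper bound: a DFA with 2 states exists (one state per class above).
Minimum states: 2

Final answer: 2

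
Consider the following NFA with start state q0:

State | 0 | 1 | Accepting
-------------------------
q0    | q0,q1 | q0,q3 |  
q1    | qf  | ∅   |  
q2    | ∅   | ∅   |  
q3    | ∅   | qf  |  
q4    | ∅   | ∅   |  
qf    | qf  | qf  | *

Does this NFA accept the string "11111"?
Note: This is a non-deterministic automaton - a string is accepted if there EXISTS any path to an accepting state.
Track the set of states the NFA could be in: start {q0}
Read '1': {q0} → {q0, q3}
Read '1': {q0, q3} → {q0, q3, qf}
Read '1': {q0, q3, qf} → {q0, q3, qf}
Read '1': {q0, q3, qf} → {q0, q3, qf}
Read '1': {q0, q3, qf} → {q0, q3, qf}
Final set {q0, q3, qf} contains accepting state(s) {qf} → accepted.

Final answer: Yes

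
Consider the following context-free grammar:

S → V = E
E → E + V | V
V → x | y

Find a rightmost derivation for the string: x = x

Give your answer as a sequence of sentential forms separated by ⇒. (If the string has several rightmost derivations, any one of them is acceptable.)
Start with S.
Step 1: the rightmost non-terminal is S; apply S → V = E:  V = E
Step 2: the rightmost non-terminal is E; apply E → V:  V = V
Step 3: the rightmost non-terminal is V; apply V → x:  V = x
Step 4: the rightmost non-terminal is V; apply V → x:  x = x

Final answer: S ⇒ V = E ⇒ V = V ⇒ V = x ⇒ x = x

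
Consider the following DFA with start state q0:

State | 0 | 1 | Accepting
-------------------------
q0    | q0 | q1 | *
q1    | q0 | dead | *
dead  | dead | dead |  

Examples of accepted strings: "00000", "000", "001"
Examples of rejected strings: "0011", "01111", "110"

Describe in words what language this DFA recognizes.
binary strings with no two consecutive 1s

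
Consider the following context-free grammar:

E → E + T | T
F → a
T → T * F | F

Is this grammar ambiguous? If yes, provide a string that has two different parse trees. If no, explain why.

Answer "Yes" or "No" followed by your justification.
This is the standard stratified expression grammar: '+' is introduced only by the left-recursive rule E → E + T and '*' only by the left-recursive rule T → T * F, with F → a. For any string, the last '+' must be the one produced at the root E (everything after it is a T containing no '+'), and likewise within each T the last '*' is produced at its root. This fixes the parse tree uniquely (left-associative, '*' binding tighter than '+'), so every string has exactly one parse tree.

Final answer: No - the grammar is unambiguous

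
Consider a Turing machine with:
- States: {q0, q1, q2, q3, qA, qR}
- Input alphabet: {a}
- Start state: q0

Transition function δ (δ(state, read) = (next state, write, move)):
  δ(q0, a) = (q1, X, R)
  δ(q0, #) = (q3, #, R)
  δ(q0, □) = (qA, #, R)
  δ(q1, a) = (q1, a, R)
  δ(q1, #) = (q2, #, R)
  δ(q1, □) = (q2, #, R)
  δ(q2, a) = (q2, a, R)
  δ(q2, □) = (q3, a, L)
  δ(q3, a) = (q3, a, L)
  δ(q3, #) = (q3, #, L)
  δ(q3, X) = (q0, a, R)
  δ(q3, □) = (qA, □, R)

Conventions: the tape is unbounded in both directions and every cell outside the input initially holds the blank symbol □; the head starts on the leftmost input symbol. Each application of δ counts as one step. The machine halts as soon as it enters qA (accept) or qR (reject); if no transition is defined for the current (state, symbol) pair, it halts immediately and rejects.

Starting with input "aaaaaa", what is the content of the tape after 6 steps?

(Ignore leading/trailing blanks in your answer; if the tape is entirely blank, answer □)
Step 0: [q0]aaaaaa (head at position 0)
Step 1: δ(q0, a) = (q1, X, R)  ⊢  X[q1]aaaaa (head at position 1)
Step 2: δ(q1, a) = (q1, a, R)  ⊢  Xa[q1]aaaa (head at position 2)
Step 3: δ(q1, a) = (q1, a, R)  ⊢  Xaa[q1]aaa (head at position 3)
Step 4: δ(q1, a) = (q1, a, R)  ⊢  Xaaa[q1]aa (head at position 4)
Step 5: δ(q1, a) = (q1, a, R)  ⊢  Xaaaa[q1]a (head at position 5)
Step 6: δ(q1, a) = (q1, a, R)  ⊢  Xaaaaa[q1]□ (head at position 6)
Tape after 6 steps (ignoring surrounding blanks): Xaaaaa

Final answer: Tape: Xaaaaa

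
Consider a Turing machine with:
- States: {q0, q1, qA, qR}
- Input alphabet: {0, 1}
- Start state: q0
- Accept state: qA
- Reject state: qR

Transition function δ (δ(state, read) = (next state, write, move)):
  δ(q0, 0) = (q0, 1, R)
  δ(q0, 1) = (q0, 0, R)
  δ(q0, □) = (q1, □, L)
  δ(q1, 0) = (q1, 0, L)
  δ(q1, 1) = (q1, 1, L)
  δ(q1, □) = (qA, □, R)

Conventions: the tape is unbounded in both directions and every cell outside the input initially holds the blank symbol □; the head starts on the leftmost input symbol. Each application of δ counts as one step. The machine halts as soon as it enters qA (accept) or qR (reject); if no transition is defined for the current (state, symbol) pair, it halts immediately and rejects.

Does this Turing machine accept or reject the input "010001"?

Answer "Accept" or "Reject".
Step 0: [q0]010001 (head at position 0)
Step 1: δ(q0, 0) = (q0, 1, R)  ⊢  1[q0]10001 (head at position 1)
Step 2: δ(q0, 1) = (q0, 0, R)  ⊢  10[q0]0001 (head at position 2)
Step 3: δ(q0, 0) = (q0, 1, R)  ⊢  101[q0]001 (head at position 3)
Step 4: δ(q0, 0) = (q0, 1, R)  ⊢  1011[q0]01 (head at position 4)
Step 5: δ(q0, 0) = (q0, 1, R)  ⊢  10111[q0]1 (head at position 5)
Step 6: δ(q0, 1) = (q0, 0, R)  ⊢  101110[q0]□ (head at position 6)
Step 7: δ(q0, □) = (q1, □, L)  ⊢  10111[q1]0□ (head at position 5)
Step 8: δ(q1, 0) = (q1, 0, L)  ⊢  1011[q1]10□ (head at position 4)
Step 9: δ(q1, 1) = (q1, 1, L)  ⊢  101[q1]110□ (head at position 3)
Step 10: δ(q1, 1) = (q1, 1, L)  ⊢  10[q1]1110□ (head at position 2)
Step 11: δ(q1, 1) = (q1, 1, L)  ⊢  1[q1]01110□ (head at position 1)
Step 12: δ(q1, 0) = (q1, 0, L)  ⊢  [q1]101110□ (head at position 0)
Step 13: δ(q1, 1) = (q1, 1, L)  ⊢  [q1]□101110□ (head at position -1)
Step 14: δ(q1, □) = (qA, □, R)  ⊢  □[qA]101110□ (head at position 0)
The machine is in qA, so it halts and accepts.

Final answer: Accept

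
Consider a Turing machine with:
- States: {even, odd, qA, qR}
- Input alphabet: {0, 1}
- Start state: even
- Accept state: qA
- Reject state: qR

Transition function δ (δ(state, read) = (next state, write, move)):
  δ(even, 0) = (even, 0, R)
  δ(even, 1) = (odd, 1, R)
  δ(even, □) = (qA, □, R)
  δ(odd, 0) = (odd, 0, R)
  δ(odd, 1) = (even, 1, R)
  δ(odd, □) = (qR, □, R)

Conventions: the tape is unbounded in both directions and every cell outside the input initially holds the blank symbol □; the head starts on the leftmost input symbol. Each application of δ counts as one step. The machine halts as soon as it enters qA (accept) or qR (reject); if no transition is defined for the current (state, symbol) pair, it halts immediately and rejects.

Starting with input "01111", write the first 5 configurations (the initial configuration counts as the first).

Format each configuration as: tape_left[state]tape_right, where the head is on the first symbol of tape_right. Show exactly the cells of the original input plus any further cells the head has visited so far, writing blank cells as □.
Step 0: [even]01111 (head at position 0)
Step 1: δ(even, 0) = (even, 0, R)  ⊢  0[even]1111 (head at position 1)
Step 2: δ(even, 1) = (odd, 1, R)  ⊢  01[odd]111 (head at position 2)
Step 3: δ(odd, 1) = (even, 1, R)  ⊢  011[even]11 (head at position 3)
Step 4: δ(even, 1) = (odd, 1, R)  ⊢  0111[odd]1 (head at position 4)

Final answer: [even]01111 ⊢ 0[even]1111 ⊢ 01[odd]111 ⊢ 011[even]11 ⊢ 0111[odd]1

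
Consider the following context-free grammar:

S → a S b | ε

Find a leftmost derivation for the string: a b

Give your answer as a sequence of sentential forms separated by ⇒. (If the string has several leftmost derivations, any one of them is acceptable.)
Start with S.
Step 1: the leftmost non-terminal is S; apply S → a S b:  a S b
Step 2: the leftmost non-terminal is S; apply S → ε:  a b

Final answer: S ⇒ a S b ⇒ a b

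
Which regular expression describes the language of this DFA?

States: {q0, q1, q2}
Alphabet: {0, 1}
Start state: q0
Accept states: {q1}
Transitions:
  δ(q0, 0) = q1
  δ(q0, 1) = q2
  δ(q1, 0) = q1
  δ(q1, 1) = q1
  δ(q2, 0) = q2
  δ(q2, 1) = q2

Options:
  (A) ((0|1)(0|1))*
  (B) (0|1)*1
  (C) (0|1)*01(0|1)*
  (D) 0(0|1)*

Testing sample strings against the DFA:
  '01111' -> accepted
  '0101' -> accepted
  '10' -> rejected
  '101' -> rejected
Checking each option for a counterexample:
  (A) ((0|1)(0|1))*: ε is rejected by the DFA but matches the regex → eliminated
  (B) (0|1)*1: '0' is accepted by the DFA but does not match the regex → eliminated
  (C) (0|1)*01(0|1)*: '0' is accepted by the DFA but does not match the regex → eliminated
  (D) 0(0|1)*: agrees with the DFA on all strings of length ≤ 4
Only (D) 0(0|1)* is consistent with the DFA.

Final answer: (D) 0(0|1)*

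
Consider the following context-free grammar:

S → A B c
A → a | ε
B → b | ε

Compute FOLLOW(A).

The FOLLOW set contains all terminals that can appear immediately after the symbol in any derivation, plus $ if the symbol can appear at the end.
A occurs in S → A B c followed by B c. Add FIRST(B) minus ε = {b}; B is nullable (B → ε), so what follows B can also follow A: the terminal c. FOLLOW(A) = {b, c}.

Final answer: {b, c}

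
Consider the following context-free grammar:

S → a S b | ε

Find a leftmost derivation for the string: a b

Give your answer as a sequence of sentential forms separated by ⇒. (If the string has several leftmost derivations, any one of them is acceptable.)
Start with S.
Step 1: the leftmost non-terminal is S; apply S → a S b:  a S b
Step 2: the leftmost non-terminal is S; apply S → ε:  a b

Final answer: S ⇒ a S b ⇒ a b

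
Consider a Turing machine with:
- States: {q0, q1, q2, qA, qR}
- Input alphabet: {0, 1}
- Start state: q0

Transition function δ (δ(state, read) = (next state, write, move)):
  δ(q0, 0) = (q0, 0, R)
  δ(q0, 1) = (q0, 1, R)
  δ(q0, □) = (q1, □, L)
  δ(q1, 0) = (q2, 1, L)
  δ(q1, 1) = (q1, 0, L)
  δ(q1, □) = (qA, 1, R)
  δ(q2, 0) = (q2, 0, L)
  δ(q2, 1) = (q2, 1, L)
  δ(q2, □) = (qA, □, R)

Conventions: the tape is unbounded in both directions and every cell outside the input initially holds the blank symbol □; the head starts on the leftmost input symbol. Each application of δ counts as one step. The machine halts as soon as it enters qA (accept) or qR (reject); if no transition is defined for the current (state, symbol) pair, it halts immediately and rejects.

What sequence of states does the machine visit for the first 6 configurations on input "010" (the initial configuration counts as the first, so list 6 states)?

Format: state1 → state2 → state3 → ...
Step 0: [q0]010 (head at position 0)
Step 1: δ(q0, 0) = (q0, 0, R)  ⊢  0[q0]10 (head at position 1)
Step 2: δ(q0, 1) = (q0, 1, R)  ⊢  01[q0]0 (head at position 2)
Step 3: δ(q0, 0) = (q0, 0, R)  ⊢  010[q0]□ (head at position 3)
Step 4: δ(q0, □) = (q1, □, L)  ⊢  01[q1]0□ (head at position 2)
Step 5: δ(q1, 0) = (q2, 1, L)  ⊢  0[q2]11□ (head at position 1)
Reading off the states of these 6 configurations: q0 → q0 → q0 → q0 → q1 → q2

Final answer: q0 → q0 → q0 → q0 → q1 → q2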